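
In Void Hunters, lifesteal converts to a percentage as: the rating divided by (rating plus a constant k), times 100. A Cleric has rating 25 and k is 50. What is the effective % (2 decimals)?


effective% = rating / (rating + k) * 100
= 25 / (25 + 50) * 100
= 25 / 75 * 100
= 0.333333 * 100
= 33.33%

33.33%


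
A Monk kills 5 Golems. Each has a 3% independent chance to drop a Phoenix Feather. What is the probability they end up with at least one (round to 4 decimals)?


P(at least one) = 1 - P(none) = 1 - (1-p)^n
p = 3/100 = 0.03
1 - p = 0.97
(1 - p)^5 = 0.97^5 = 0.858734
P(at least one) = 1 - 0.858734 = 0.1413

0.1413


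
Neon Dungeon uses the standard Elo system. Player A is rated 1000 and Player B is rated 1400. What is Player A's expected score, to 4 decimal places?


Elo expected score: Ea = 1/(1 + 10^((Rb-Ra)/400))
Rb - Ra = 1400 - 1000 = 400
(Rb-Ra)/400 = 400/400 = 1.0
10^1.0 = 10.0
Ea = 1/(1 + 10.0) = 1/11.0 = 0.0909

0.0909


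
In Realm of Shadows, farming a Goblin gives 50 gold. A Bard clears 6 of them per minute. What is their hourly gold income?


Gold per minute = 50 * 6 = 300
Gold per hour = 300 * 60 = 18000

18000 gold/hour


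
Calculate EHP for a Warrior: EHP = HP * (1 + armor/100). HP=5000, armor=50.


EHP = 5000 * (1 + 50/100)
= 5000 * (1 + 0.5)
= 5000 * 1.5
= 7500.0

7500.0 EHP


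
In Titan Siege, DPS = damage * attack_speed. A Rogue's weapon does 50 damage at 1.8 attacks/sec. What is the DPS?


DPS = damage * attack_speed
= 50 * 1.8
= 90.0

90.0 DPS


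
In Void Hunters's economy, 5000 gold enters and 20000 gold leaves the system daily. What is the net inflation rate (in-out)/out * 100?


Net gold = 5000 - 20000 = -15000
Inflation rate = net / sunk * 100 = -15000 / 20000 * 100
= -0.75 * 100
= -75.00%

-75.00%


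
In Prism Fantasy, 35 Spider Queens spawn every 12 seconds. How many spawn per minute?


Spawns per minute = count * (60 / interval)
= 35 * (60 / 12)
= 35 * 5.0
= 175.0

175.0 per minute


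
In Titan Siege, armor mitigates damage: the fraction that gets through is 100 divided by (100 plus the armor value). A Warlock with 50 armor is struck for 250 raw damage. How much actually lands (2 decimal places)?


actual = 250 * 100 / (100 + 50)
= 250 * 100 / 150
= 25000 / 150
= 166.67

166.67 damage


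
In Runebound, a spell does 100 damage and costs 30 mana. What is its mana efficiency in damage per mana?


Efficiency = damage / mana
= 100 / 30
= 3.33

3.33 dmg/mana


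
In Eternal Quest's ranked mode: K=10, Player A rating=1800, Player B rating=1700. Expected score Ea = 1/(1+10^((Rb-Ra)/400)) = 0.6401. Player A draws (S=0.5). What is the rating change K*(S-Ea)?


Elo update: delta = K * (S - Ea), where S = 0.5 (draws)
S - Ea = 0.5 - 0.6401 = -0.1401
Rating change = 10 * -0.1401
= -1.40

-1.40 rating points


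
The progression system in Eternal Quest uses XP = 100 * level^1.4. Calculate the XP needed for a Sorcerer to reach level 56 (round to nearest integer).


XP = 100 * level^1.4
Substitute level = 56:
XP = 100 * 56^1.4
= 100 * 280.1968
= 28020

28020 XP


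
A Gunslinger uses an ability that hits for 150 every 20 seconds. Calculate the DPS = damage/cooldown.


DPS = damage / cooldown
= 150 / 20
= 7.50

7.50 DPS


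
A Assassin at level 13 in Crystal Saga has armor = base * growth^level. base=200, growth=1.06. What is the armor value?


value = base * growth^level
= 200 * 1.06^13
= 200 * 2.132928
= 426.59

426.59 armor


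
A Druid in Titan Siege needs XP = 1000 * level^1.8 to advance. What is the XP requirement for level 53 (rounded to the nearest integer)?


XP = 1000 * level^1.8
Substitute level = 53:
XP = 1000 * 53^1.8
= 1000 * 1269.6867
= 1269687

1269687 XP


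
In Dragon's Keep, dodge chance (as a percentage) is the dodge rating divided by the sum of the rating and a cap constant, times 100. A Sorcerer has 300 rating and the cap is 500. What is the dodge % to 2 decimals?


dodge% = 300 / (300 + 500) * 100
= 300 / 800 * 100
= 0.375 * 100
= 37.50%

37.50%


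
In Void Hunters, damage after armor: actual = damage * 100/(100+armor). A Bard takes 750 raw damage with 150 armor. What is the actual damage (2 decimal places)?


actual = 750 * 100 / (100 + 150)
= 750 * 100 / 250
= 75000 / 250
= 300.00

300.00 damage


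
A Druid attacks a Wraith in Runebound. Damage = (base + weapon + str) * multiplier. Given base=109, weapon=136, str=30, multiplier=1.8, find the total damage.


Sum base + weapon + str = 109 + 136 + 30 = 275
Multiply by 1.8:
275 * 1.8 = 495.0

495.0 damage


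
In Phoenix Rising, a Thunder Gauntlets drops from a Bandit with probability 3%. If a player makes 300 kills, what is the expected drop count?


Expected drops = kills * (drop_rate / 100)
= 300 * (3 / 100)
= 300 * 0.03
= 9.0

9.0 drops


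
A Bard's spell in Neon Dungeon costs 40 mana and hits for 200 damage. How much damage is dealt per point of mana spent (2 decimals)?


Efficiency = damage / mana
= 200 / 40
= 5.00

5.00 dmg/mana


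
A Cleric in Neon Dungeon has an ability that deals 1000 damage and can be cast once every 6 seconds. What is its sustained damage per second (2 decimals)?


DPS = damage / cooldown
= 1000 / 6
= 166.67

166.67 DPS


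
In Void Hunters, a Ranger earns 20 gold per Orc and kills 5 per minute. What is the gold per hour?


Gold per minute = 20 * 5 = 100
Gold per hour = 100 * 60 = 6000

6000 gold/hour


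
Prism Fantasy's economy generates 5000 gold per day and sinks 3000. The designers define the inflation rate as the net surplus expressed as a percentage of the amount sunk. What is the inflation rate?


Net gold = 5000 - 3000 = 2000
Inflation rate = net / sunk * 100 = 2000 / 3000 * 100
= 0.666667 * 100
= 66.67%

66.67%


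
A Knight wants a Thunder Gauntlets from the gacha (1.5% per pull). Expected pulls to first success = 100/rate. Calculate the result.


Expected pulls for a geometric distribution = 1/p = 100 / rate%
= 100 / 1.5
= 66.67

66.67 pulls


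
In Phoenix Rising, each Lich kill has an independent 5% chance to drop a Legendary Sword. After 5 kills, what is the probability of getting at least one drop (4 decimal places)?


P(at least one) = 1 - P(none) = 1 - (1-p)^n
p = 5/100 = 0.05
1 - p = 0.95
(1 - p)^5 = 0.95^5 = 0.773781
P(at least one) = 1 - 0.773781 = 0.2262

0.2262


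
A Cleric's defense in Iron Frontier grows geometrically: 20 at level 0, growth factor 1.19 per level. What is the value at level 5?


value = base * growth^level
= 20 * 1.19^5
= 20 * 2.386354
= 47.73

47.73 defense


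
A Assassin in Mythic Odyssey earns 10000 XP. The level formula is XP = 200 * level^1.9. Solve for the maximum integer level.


XP = 200 * level^1.9, so level = (XP / 200)^(1/1.9)
= (10000 / 200)^(1/1.9)
= 50.0^0.5263
= 7.8378
Floor: level = 7

level 7


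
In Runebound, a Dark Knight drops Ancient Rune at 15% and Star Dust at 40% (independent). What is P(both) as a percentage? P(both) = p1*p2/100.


For independent events, P(both) = P(A) * P(B)
= 15% * 40%
= 600 / 100 %
= 6.0%

6.0%


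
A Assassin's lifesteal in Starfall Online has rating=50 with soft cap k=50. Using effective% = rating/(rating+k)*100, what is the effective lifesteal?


effective% = rating / (rating + k) * 100
= 50 / (50 + 50) * 100
= 50 / 100 * 100
= 0.5 * 100
= 50.00%

50.00%


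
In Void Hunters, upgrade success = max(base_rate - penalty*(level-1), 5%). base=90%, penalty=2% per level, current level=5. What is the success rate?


raw_rate = 90 - 2 * (5 - 1)
= 90 - 2 * 4
= 90 - 8
= 82
Apply floor: max(82, 5) = 82%

82%


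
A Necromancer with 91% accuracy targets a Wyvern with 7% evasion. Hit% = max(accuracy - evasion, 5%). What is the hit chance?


accuracy - evasion = 91 - 7 = 84
Apply floor: max(84, 5) = 84
Hit chance = 84%

84%


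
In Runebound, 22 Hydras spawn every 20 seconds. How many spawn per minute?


Spawns per minute = count * (60 / interval)
= 22 * (60 / 20)
= 22 * 3.0
= 66.0

66.0 per minute


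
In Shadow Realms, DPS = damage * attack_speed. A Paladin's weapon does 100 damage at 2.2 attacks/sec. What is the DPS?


DPS = damage * attack_speed
= 100 * 2.2
= 220.0

220.0 DPS


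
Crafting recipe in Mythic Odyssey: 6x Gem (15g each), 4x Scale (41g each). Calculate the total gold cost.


Cost breakdown:
  Gem: 6 * 15 = 90
  Scale: 4 * 41 = 164
Total = 90 + 164 = 254

254 gold


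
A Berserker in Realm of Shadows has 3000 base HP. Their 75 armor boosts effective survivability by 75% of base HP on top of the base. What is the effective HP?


EHP = 3000 * (1 + 75/100)
= 3000 * (1 + 0.75)
= 3000 * 1.75
= 5250.0

5250.0 EHP


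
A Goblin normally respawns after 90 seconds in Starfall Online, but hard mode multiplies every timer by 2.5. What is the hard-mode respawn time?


Respawn time = base * multiplier
= 90 * 2.5
= 225.0 seconds

225.0 seconds


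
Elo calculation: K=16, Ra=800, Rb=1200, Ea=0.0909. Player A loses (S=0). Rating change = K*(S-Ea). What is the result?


Elo update: delta = K * (S - Ea), where S = 0 (loses)
S - Ea = 0 - 0.0909 = -0.0909
Rating change = 16 * -0.0909
= -1.45

-1.45 rating points


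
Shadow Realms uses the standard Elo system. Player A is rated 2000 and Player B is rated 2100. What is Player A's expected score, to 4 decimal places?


Elo expected score: Ea = 1/(1 + 10^((Rb-Ra)/400))
Rb - Ra = 2100 - 2000 = 100
(Rb-Ra)/400 = 100/400 = 0.25
10^0.25 = 1.778279
Ea = 1/(1 + 1.778279) = 1/2.778279 = 0.3599

0.3599


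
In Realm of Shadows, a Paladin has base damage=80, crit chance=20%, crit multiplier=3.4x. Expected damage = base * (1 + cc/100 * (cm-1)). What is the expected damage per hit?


E[dmg] = base * (1 + crit_chance * (crit_mult - 1))
cc as decimal = 20/100 = 0.2
cm - 1 = 3.4 - 1 = 2.4
Bonus factor = 0.2 * 2.4 = 0.48
Total multiplier = 1 + 0.48 = 1.48
Expected damage = 80 * 1.48 = 118.40

118.40 damage


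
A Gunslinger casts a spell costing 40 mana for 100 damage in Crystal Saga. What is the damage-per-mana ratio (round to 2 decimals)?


Efficiency = damage / mana
= 100 / 40
= 2.50

2.50 dmg/mana


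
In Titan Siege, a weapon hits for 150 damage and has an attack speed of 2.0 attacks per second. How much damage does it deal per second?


DPS = damage * attack_speed
= 150 * 2.0
= 300.0

300.0 DPS


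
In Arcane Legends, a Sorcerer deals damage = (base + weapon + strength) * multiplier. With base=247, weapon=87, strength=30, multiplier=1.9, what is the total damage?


Sum base + weapon + str = 247 + 87 + 30 = 364
Multiply by 1.9:
364 * 1.9 = 691.6

691.6 damage


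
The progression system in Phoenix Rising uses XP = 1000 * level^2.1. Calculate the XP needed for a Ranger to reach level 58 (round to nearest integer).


XP = 1000 * level^2.1
Substitute level = 58:
XP = 1000 * 58^2.1
= 1000 * 5048.92345
= 5048923

5048923 XP


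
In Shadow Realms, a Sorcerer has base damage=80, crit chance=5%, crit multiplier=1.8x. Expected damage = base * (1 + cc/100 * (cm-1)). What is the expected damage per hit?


E[dmg] = base * (1 + crit_chance * (crit_mult - 1))
cc as decimal = 5/100 = 0.05
cm - 1 = 1.8 - 1 = 0.8
Bonus factor = 0.05 * 0.8 = 0.04
Total multiplier = 1 + 0.04 = 1.04
Expected damage = 80 * 1.04 = 83.20

83.20 damage


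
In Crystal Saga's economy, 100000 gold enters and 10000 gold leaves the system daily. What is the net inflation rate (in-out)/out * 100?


Net gold = 100000 - 10000 = 90000
Inflation rate = net / sunk * 100 = 90000 / 10000 * 100
= 9.0 * 100
= 900.00%

900.00%


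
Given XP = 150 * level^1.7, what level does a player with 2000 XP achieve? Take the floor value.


XP = 150 * level^1.7, so level = (XP / 150)^(1/1.7)
= (2000 / 150)^(1/1.7)
= 13.3333^0.5882
= 4.5891
Floor: level = 4

level 4


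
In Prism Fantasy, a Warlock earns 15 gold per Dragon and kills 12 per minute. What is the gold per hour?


Gold per minute = 15 * 12 = 180
Gold per hour = 180 * 60 = 10800

10800 gold/hour


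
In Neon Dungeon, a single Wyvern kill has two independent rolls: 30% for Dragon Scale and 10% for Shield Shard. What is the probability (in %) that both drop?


For independent events, P(both) = P(A) * P(B)
= 30% * 10%
= 300 / 100 %
= 3.0%

3.0%


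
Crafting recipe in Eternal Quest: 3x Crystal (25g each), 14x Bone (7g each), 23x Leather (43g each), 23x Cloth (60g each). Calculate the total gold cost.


Cost breakdown:
  Crystal: 3 * 25 = 75
  Bone: 14 * 7 = 98
  Leather: 23 * 43 = 989
  Cloth: 23 * 60 = 1380
Total = 75 + 98 + 989 + 1380 = 2542

2542 gold


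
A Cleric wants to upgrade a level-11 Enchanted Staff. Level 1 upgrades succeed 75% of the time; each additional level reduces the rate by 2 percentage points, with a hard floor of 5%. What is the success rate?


raw_rate = 75 - 2 * (11 - 1)
= 75 - 2 * 10
= 75 - 20
= 55
Apply floor: max(55, 5) = 55%

55%


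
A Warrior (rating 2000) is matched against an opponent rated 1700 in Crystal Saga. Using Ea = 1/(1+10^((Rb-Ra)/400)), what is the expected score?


Elo expected score: Ea = 1/(1 + 10^((Rb-Ra)/400))
Rb - Ra = 1700 - 2000 = -300
(Rb-Ra)/400 = -300/400 = -0.75
10^-0.75 = 0.177828
Ea = 1/(1 + 0.177828) = 1/1.177828 = 0.8490

0.8490


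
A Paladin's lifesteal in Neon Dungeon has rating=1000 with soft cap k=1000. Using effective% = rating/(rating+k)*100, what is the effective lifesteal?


effective% = rating / (rating + k) * 100
= 1000 / (1000 + 1000) * 100
= 1000 / 2000 * 100
= 0.5 * 100
= 50.00%

50.00%


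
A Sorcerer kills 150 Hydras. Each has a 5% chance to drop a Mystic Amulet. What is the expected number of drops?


Expected drops = kills * (drop_rate / 100)
= 150 * (5 / 100)
= 150 * 0.05
= 7.5

7.5 drops


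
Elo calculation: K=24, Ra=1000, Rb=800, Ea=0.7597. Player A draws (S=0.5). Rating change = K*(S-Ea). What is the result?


Elo update: delta = K * (S - Ea), where S = 0.5 (draws)
S - Ea = 0.5 - 0.7597 = -0.2597
Rating change = 24 * -0.2597
= -6.23

-6.23 rating points


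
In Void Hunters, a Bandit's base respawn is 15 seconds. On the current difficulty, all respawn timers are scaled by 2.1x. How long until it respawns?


Respawn time = base * multiplier
= 15 * 2.1
= 31.5 seconds

31.5 seconds


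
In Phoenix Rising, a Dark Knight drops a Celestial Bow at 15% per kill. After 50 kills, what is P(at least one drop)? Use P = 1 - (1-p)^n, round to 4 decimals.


P(at least one) = 1 - P(none) = 1 - (1-p)^n
p = 15/100 = 0.15
1 - p = 0.85
(1 - p)^50 = 0.85^50 = 0.000296
P(at least one) = 1 - 0.000296 = 0.9997

0.9997


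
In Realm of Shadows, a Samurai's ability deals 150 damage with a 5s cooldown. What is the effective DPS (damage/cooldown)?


DPS = damage / cooldown
= 150 / 5
= 30.00

30.00 DPS


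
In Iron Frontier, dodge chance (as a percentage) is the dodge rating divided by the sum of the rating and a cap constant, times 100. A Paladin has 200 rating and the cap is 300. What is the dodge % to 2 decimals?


dodge% = 200 / (200 + 300) * 100
= 200 / 500 * 100
= 0.4 * 100
= 40.00%

40.00%


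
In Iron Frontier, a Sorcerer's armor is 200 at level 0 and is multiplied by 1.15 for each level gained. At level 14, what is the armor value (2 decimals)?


value = base * growth^level
= 200 * 1.15^14
= 200 * 7.075706
= 1415.14

1415.14 armor


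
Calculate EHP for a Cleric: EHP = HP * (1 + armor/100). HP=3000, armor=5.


EHP = 3000 * (1 + 5/100)
= 3000 * (1 + 0.05)
= 3000 * 1.05
= 3150.0

3150.0 EHP


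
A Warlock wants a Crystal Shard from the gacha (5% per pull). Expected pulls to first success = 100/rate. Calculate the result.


Expected pulls for a geometric distribution = 1/p = 100 / rate%
= 100 / 5
= 20.0

20.0 pulls


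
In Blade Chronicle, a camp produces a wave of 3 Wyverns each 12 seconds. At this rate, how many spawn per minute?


Spawns per minute = count * (60 / interval)
= 3 * (60 / 12)
= 3 * 5.0
= 15.0

15.0 per minute


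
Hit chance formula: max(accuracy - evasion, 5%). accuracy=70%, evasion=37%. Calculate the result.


accuracy - evasion = 70 - 37 = 33
Apply floor: max(33, 5) = 33
Hit chance = 33%

33%


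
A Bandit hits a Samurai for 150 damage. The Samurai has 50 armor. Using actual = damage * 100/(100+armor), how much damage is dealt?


actual = 150 * 100 / (100 + 50)
= 150 * 100 / 150
= 15000 / 150
= 100.00

100.00 damage


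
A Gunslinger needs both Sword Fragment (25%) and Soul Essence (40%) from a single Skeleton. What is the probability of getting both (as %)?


For independent events, P(both) = P(A) * P(B)
= 25% * 40%
= 1000 / 100 %
= 10.0%

10.0%


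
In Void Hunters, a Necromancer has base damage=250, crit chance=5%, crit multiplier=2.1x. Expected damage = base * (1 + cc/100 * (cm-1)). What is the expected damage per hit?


E[dmg] = base * (1 + crit_chance * (crit_mult - 1))
cc as decimal = 5/100 = 0.05
cm - 1 = 2.1 - 1 = 1.1
Bonus factor = 0.05 * 1.1 = 0.055
Total multiplier = 1 + 0.055 = 1.055
Expected damage = 250 * 1.055 = 263.75

263.75 damage


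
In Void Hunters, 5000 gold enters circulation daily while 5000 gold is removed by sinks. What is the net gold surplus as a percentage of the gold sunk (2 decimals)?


Net gold = 5000 - 5000 = 0
Inflation rate = net / sunk * 100 = 0 / 5000 * 100
= 0.0 * 100
= 0.00%

0.00%


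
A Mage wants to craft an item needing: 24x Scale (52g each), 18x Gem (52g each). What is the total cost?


Cost breakdown:
  Scale: 24 * 52 = 1248
  Gem: 18 * 52 = 936
Total = 1248 + 936 = 2184

2184 gold


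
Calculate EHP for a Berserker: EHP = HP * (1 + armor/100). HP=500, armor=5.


EHP = 500 * (1 + 5/100)
= 500 * (1 + 0.05)
= 500 * 1.05
= 525.0

525.0 EHP


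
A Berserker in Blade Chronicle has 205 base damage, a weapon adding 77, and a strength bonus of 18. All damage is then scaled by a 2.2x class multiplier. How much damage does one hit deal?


Sum base + weapon + str = 205 + 77 + 18 = 300
Multiply by 2.2:
300 * 2.2 = 660.0

660.0 damage


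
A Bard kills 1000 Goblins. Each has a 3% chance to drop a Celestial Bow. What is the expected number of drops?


Expected drops = kills * (drop_rate / 100)
= 1000 * (3 / 100)
= 1000 * 0.03
= 30.0

30.0 drops


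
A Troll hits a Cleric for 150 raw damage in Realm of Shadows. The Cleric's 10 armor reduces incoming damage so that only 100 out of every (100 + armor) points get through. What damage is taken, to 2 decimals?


actual = 150 * 100 / (100 + 10)
= 150 * 100 / 110
= 15000 / 110
= 136.36

136.36 damage


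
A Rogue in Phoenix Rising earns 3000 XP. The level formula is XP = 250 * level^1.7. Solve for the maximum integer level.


XP = 250 * level^1.7, so level = (XP / 250)^(1/1.7)
= (3000 / 250)^(1/1.7)
= 12.0^0.5882
= 4.3133
Floor: level = 4

level 4


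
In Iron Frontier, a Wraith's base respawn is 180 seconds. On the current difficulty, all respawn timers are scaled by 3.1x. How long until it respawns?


Respawn time = base * multiplier
= 180 * 3.1
= 558.0 seconds

558.0 seconds


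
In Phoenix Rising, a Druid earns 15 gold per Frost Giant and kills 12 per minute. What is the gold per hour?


Gold per minute = 15 * 12 = 180
Gold per hour = 180 * 60 = 10800

10800 gold/hour


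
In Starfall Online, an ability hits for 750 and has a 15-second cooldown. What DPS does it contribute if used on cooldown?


DPS = damage / cooldown
= 750 / 15
= 50.00

50.00 DPS


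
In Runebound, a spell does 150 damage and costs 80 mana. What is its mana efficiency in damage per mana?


Efficiency = damage / mana
= 150 / 80
= 1.88

1.88 dmg/mana


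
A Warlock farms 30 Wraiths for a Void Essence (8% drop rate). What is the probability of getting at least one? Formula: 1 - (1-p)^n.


P(at least one) = 1 - P(none) = 1 - (1-p)^n
p = 8/100 = 0.08
1 - p = 0.92
(1 - p)^30 = 0.92^30 = 0.081966
P(at least one) = 1 - 0.081966 = 0.9180

0.9180


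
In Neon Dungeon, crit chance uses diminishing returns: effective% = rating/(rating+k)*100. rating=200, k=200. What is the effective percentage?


effective% = rating / (rating + k) * 100
= 200 / (200 + 200) * 100
= 200 / 400 * 100
= 0.5 * 100
= 50.00%

50.00%


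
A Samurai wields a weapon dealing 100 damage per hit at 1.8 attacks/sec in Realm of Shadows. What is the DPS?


DPS = damage * attack_speed
= 100 * 1.8
= 180.0

180.0 DPS


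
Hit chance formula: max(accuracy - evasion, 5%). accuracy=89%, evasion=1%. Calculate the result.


accuracy - evasion = 89 - 1 = 88
Apply floor: max(88, 5) = 88
Hit chance = 88%

88%


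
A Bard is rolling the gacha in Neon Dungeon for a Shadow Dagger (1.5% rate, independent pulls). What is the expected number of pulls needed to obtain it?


Expected pulls for a geometric distribution = 1/p = 100 / rate%
= 100 / 1.5
= 66.67

66.67 pulls


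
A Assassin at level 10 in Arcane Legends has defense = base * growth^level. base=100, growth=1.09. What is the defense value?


value = base * growth^level
= 100 * 1.09^10
= 100 * 2.367364
= 236.74

236.74 defense


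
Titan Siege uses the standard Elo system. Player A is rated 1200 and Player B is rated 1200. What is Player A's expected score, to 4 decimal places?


Elo expected score: Ea = 1/(1 + 10^((Rb-Ra)/400))
Rb - Ra = 1200 - 1200 = 0
(Rb-Ra)/400 = 0/400 = 0.0
10^0.0 = 1.0
Ea = 1/(1 + 1.0) = 1/2.0 = 0.5000

0.5000


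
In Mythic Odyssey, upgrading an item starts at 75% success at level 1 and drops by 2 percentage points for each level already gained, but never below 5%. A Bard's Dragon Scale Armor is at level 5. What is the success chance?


raw_rate = 75 - 2 * (5 - 1)
= 75 - 2 * 4
= 75 - 8
= 67
Apply floor: max(67, 5) = 67%

67%


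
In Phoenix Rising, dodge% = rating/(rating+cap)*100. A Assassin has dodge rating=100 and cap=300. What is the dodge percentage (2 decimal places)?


dodge% = 100 / (100 + 300) * 100
= 100 / 400 * 100
= 0.25 * 100
= 25.00%

25.00%


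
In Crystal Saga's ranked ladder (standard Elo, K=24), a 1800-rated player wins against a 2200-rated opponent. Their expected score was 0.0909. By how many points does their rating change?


Elo update: delta = K * (S - Ea), where S = 1 (wins)
S - Ea = 1 - 0.0909 = 0.9091
Rating change = 24 * 0.9091
= 21.82

21.82 rating points


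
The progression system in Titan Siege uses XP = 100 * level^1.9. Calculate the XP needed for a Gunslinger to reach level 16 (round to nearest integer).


XP = 100 * level^1.9
Substitute level = 16:
XP = 100 * 16^1.9
= 100 * 194.0117
= 19401

19401 XP


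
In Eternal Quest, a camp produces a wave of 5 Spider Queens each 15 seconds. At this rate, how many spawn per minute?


Spawns per minute = count * (60 / interval)
= 5 * (60 / 15)
= 5 * 4.0
= 20.0

20.0 per minute


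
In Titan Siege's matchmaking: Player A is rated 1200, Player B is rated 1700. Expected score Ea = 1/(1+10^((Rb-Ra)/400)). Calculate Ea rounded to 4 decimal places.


Elo expected score: Ea = 1/(1 + 10^((Rb-Ra)/400))
Rb - Ra = 1700 - 1200 = 500
(Rb-Ra)/400 = 500/400 = 1.25
10^1.25 = 17.782794
Ea = 1/(1 + 17.782794) = 1/18.782794 = 0.0532

0.0532


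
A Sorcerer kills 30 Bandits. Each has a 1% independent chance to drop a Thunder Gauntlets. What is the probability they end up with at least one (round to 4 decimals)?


P(at least one) = 1 - P(none) = 1 - (1-p)^n
p = 1/100 = 0.01
1 - p = 0.99
(1 - p)^30 = 0.99^30 = 0.739700
P(at least one) = 1 - 0.739700 = 0.2603

0.2603


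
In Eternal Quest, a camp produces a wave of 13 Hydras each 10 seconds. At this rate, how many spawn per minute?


Spawns per minute = count * (60 / interval)
= 13 * (60 / 10)
= 13 * 6.0
= 78.0

78.0 per minute


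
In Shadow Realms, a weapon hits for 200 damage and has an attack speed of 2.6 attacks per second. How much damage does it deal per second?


DPS = damage * attack_speed
= 200 * 2.6
= 520.0

520.0 DPS


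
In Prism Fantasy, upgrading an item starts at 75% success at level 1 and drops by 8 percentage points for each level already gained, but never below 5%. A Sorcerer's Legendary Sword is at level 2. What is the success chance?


raw_rate = 75 - 8 * (2 - 1)
= 75 - 8 * 1
= 75 - 8
= 67
Apply floor: max(67, 5) = 67%

67%


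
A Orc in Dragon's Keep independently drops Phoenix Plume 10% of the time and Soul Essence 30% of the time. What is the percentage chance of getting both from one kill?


For independent events, P(both) = P(A) * P(B)
= 10% * 30%
= 300 / 100 %
= 3.0%

3.0%


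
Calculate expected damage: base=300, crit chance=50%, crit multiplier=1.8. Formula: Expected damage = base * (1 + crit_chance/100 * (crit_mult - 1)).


E[dmg] = base * (1 + crit_chance * (crit_mult - 1))
cc as decimal = 50/100 = 0.5
cm - 1 = 1.8 - 1 = 0.8
Bonus factor = 0.5 * 0.8 = 0.4
Total multiplier = 1 + 0.4 = 1.4
Expected damage = 300 * 1.4 = 420.00

420.00 damage


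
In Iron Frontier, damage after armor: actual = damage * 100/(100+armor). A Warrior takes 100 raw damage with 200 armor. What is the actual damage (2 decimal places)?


actual = 100 * 100 / (100 + 200)
= 100 * 100 / 300
= 10000 / 300
= 33.33

33.33 damage


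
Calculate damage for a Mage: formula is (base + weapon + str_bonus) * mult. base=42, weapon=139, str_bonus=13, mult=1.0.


Sum base + weapon + str = 42 + 139 + 13 = 194
Multiply by 1.0:
194 * 1.0 = 194.0

194.0 damage


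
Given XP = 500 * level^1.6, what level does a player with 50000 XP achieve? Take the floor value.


XP = 500 * level^1.6, so level = (XP / 500)^(1/1.6)
= (50000 / 500)^(1/1.6)
= 100.0^0.625
= 17.7828
Floor: level = 17

level 17


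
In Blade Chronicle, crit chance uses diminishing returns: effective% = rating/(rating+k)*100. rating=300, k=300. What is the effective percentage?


effective% = rating / (rating + k) * 100
= 300 / (300 + 300) * 100
= 300 / 600 * 100
= 0.5 * 100
= 50.00%

50.00%


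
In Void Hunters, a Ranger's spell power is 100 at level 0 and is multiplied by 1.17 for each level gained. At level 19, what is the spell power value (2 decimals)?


value = base * growth^level
= 100 * 1.17^19
= 100 * 19.748375
= 1974.84

1974.84 spell power


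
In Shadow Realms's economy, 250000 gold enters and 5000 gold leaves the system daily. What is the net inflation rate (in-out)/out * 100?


Net gold = 250000 - 5000 = 245000
Inflation rate = net / sunk * 100 = 245000 / 5000 * 100
= 49.0 * 100
= 4900.00%

4900.00%


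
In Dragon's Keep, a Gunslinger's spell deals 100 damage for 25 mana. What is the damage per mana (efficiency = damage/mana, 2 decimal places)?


Efficiency = damage / mana
= 100 / 25
= 4.00

4.00 dmg/mana


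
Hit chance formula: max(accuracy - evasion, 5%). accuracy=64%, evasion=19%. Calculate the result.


accuracy - evasion = 64 - 19 = 45
Apply floor: max(45, 5) = 45
Hit chance = 45%

45%


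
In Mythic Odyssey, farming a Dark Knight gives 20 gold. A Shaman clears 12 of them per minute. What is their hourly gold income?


Gold per minute = 20 * 12 = 240
Gold per hour = 240 * 60 = 14400

14400 gold/hour


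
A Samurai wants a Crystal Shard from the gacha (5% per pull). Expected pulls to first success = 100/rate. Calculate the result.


Expected pulls for a geometric distribution = 1/p = 100 / rate%
= 100 / 5
= 20.0

20.0 pulls


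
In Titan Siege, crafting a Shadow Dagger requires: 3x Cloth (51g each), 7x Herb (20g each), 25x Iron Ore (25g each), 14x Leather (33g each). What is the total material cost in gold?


Cost breakdown:
  Cloth: 3 * 51 = 153
  Herb: 7 * 20 = 140
  Iron Ore: 25 * 25 = 625
  Leather: 14 * 33 = 462
Total = 153 + 140 + 625 + 462 = 1380

1380 gold


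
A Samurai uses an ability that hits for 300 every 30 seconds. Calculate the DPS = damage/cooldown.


DPS = damage / cooldown
= 300 / 30
= 10.00

10.00 DPS


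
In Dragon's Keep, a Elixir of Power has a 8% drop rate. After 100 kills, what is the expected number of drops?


Expected drops = kills * (drop_rate / 100)
= 100 * (8 / 100)
= 100 * 0.08
= 8.0

8.0 drops


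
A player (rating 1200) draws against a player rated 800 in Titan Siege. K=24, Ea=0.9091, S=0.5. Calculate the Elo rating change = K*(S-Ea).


Elo update: delta = K * (S - Ea), where S = 0.5 (draws)
S - Ea = 0.5 - 0.9091 = -0.4091
Rating change = 24 * -0.4091
= -9.82

-9.82 rating points


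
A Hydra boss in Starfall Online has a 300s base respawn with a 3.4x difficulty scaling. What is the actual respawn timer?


Respawn time = base * multiplier
= 300 * 3.4
= 1020.0 seconds

1020.0 seconds


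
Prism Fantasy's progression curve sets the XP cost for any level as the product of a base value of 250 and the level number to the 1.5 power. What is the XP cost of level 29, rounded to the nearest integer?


XP = 250 * level^1.5
Substitute level = 29:
XP = 250 * 29^1.5
= 250 * 156.1698
= 39042

39042 XP


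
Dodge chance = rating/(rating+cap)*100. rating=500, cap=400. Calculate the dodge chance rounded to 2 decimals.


dodge% = 500 / (500 + 400) * 100
= 500 / 900 * 100
= 0.555556 * 100
= 55.56%

55.56%


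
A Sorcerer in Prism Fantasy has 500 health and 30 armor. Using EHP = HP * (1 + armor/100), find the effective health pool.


EHP = 500 * (1 + 30/100)
= 500 * (1 + 0.3)
= 500 * 1.3
= 650.0

650.0 EHP


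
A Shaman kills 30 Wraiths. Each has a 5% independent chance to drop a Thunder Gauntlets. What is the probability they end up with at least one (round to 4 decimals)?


P(at least one) = 1 - P(none) = 1 - (1-p)^n
p = 5/100 = 0.05
1 - p = 0.95
(1 - p)^30 = 0.95^30 = 0.214639
P(at least one) = 1 - 0.214639 = 0.7854

0.7854


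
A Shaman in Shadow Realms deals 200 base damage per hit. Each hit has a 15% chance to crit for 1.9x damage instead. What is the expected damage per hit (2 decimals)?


E[dmg] = base * (1 + crit_chance * (crit_mult - 1))
cc as decimal = 15/100 = 0.15
cm - 1 = 1.9 - 1 = 0.9
Bonus factor = 0.15 * 0.9 = 0.135
Total multiplier = 1 + 0.135 = 1.135
Expected damage = 200 * 1.135 = 227.00

227.00 damage


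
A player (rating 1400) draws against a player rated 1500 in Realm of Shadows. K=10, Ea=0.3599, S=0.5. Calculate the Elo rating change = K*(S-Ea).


Elo update: delta = K * (S - Ea), where S = 0.5 (draws)
S - Ea = 0.5 - 0.3599 = 0.1401
Rating change = 10 * 0.1401
= 1.40

1.40 rating points


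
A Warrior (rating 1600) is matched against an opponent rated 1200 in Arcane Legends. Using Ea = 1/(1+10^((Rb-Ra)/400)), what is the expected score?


Elo expected score: Ea = 1/(1 + 10^((Rb-Ra)/400))
Rb - Ra = 1200 - 1600 = -400
(Rb-Ra)/400 = -400/400 = -1.0
10^-1.0 = 0.1
Ea = 1/(1 + 0.1) = 1/1.1 = 0.9091

0.9091


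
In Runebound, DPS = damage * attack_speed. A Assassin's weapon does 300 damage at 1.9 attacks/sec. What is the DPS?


DPS = damage * attack_speed
= 300 * 1.9
= 570.0

570.0 DPS


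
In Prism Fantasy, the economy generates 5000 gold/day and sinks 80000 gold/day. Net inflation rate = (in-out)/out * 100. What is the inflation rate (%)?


Net gold = 5000 - 80000 = -75000
Inflation rate = net / sunk * 100 = -75000 / 80000 * 100
= -0.9375 * 100
= -93.75%

-93.75%


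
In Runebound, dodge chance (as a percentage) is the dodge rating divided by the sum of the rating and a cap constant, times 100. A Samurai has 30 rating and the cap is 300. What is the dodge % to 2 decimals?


dodge% = 30 / (30 + 300) * 100
= 30 / 330 * 100
= 0.090909 * 100
= 9.09%

9.09%


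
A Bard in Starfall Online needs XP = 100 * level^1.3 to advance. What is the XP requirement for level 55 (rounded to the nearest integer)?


XP = 100 * level^1.3
Substitute level = 55:
XP = 100 * 55^1.3
= 100 * 183.0086
= 18301

18301 XP


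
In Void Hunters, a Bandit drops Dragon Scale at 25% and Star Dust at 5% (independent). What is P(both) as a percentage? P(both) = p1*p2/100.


For independent events, P(both) = P(A) * P(B)
= 25% * 5%
= 125 / 100 %
= 1.25%

1.25%


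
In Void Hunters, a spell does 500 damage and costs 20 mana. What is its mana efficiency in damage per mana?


Efficiency = damage / mana
= 500 / 20
= 25.00

25.00 dmg/mana


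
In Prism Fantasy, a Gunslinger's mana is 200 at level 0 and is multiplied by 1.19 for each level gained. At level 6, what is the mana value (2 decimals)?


value = base * growth^level
= 200 * 1.19^6
= 200 * 2.839761
= 567.95

567.95 mana


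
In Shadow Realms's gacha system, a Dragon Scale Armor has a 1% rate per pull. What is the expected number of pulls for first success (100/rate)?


Expected pulls for a geometric distribution = 1/p = 100 / rate%
= 100 / 1
= 100.0

100.0 pulls


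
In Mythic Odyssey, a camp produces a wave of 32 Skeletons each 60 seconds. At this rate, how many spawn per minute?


Spawns per minute = count * (60 / interval)
= 32 * (60 / 60)
= 32 * 1.0
= 32.0

32.0 per minute


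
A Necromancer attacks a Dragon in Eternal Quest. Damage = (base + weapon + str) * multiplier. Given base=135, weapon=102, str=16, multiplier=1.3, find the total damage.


Sum base + weapon + str = 135 + 102 + 16 = 253
Multiply by 1.3:
253 * 1.3 = 328.9

328.9 damage


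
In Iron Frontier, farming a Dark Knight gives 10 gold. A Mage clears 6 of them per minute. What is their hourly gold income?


Gold per minute = 10 * 6 = 60
Gold per hour = 60 * 60 = 3600

3600 gold/hour


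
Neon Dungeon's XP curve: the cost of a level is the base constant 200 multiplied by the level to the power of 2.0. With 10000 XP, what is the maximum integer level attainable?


XP = 200 * level^2.0, so level = (XP / 200)^(1/2.0)
= (10000 / 200)^(1/2.0)
= 50.0^0.5
= 7.0711
Floor: level = 7

level 7


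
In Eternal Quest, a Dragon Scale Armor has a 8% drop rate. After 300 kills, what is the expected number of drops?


Expected drops = kills * (drop_rate / 100)
= 300 * (8 / 100)
= 300 * 0.08
= 24.0

24.0 drops


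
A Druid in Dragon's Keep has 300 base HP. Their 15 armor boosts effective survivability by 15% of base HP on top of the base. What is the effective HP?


EHP = 300 * (1 + 15/100)
= 300 * (1 + 0.15)
= 300 * 1.15
= 345.0

345.0 EHP


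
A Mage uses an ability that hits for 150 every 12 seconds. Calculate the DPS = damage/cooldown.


DPS = damage / cooldown
= 150 / 12
= 12.50

12.50 DPS


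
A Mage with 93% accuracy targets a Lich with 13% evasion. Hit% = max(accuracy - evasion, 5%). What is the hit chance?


accuracy - evasion = 93 - 13 = 80
Apply floor: max(80, 5) = 80
Hit chance = 80%

80%


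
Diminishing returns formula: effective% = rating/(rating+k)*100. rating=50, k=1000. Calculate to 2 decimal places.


effective% = rating / (rating + k) * 100
= 50 / (50 + 1000) * 100
= 50 / 1050 * 100
= 0.047619 * 100
= 4.76%

4.76%


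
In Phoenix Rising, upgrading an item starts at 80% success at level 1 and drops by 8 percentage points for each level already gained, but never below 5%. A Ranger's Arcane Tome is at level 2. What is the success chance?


raw_rate = 80 - 8 * (2 - 1)
= 80 - 8 * 1
= 80 - 8
= 72
Apply floor: max(72, 5) = 72%

72%


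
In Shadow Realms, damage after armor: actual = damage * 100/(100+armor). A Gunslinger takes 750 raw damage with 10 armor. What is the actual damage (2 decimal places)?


actual = 750 * 100 / (100 + 10)
= 750 * 100 / 110
= 75000 / 110
= 681.82

681.82 damage


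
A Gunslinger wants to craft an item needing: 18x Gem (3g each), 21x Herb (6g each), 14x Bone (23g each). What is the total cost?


Cost breakdown:
  Gem: 18 * 3 = 54
  Herb: 21 * 6 = 126
  Bone: 14 * 23 = 322
Total = 54 + 126 + 322 = 502

502 gold


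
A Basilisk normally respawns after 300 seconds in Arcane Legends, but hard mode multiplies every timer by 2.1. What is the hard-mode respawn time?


Respawn time = base * multiplier
= 300 * 2.1
= 630.0 seconds

630.0 seconds


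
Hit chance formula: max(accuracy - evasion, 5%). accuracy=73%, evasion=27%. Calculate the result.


accuracy - evasion = 73 - 27 = 46
Apply floor: max(46, 5) = 46
Hit chance = 46%

46%


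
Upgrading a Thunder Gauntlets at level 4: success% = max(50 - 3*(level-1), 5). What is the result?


raw_rate = 50 - 3 * (4 - 1)
= 50 - 3 * 3
= 50 - 9
= 41
Apply floor: max(41, 5) = 41%

41%


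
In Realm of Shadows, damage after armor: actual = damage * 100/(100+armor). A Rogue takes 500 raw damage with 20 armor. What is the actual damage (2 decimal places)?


actual = 500 * 100 / (100 + 20)
= 500 * 100 / 120
= 50000 / 120
= 416.67

416.67 damage


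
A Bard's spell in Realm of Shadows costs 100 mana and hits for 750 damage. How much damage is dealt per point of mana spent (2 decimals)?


Efficiency = damage / mana
= 750 / 100
= 7.50

7.50 dmg/mana


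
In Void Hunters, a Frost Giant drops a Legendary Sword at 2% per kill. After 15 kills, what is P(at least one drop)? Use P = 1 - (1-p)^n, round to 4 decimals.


P(at least one) = 1 - P(none) = 1 - (1-p)^n
p = 2/100 = 0.02
1 - p = 0.98
(1 - p)^15 = 0.98^15 = 0.738569
P(at least one) = 1 - 0.738569 = 0.2614

0.2614


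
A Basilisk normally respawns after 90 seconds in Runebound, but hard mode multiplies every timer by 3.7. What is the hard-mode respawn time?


Respawn time = base * multiplier
= 90 * 3.7
= 333.0 seconds

333.0 seconds


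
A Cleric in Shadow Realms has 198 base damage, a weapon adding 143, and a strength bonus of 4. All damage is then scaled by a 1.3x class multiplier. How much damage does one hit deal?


Sum base + weapon + str = 198 + 143 + 4 = 345
Multiply by 1.3:
345 * 1.3 = 448.5

448.5 damage


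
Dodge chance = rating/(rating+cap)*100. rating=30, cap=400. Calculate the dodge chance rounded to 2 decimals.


dodge% = 30 / (30 + 400) * 100
= 30 / 430 * 100
= 0.069767 * 100
= 6.98%

6.98%


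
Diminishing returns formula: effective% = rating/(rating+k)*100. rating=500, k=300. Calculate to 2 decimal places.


effective% = rating / (rating + k) * 100
= 500 / (500 + 300) * 100
= 500 / 800 * 100
= 0.625 * 100
= 62.50%

62.50%


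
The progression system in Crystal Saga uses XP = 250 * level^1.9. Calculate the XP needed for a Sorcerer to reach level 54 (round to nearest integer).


XP = 250 * level^1.9
Substitute level = 54:
XP = 250 * 54^1.9
= 250 * 1956.8077
= 489202

489202 XP


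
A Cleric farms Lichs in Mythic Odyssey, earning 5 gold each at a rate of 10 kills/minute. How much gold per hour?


Gold per minute = 5 * 10 = 50
Gold per hour = 50 * 60 = 3000

3000 gold/hour


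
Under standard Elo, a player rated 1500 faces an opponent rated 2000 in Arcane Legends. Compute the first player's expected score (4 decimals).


Elo expected score: Ea = 1/(1 + 10^((Rb-Ra)/400))
Rb - Ra = 2000 - 1500 = 500
(Rb-Ra)/400 = 500/400 = 1.25
10^1.25 = 17.782794
Ea = 1/(1 + 17.782794) = 1/18.782794 = 0.0532

0.0532


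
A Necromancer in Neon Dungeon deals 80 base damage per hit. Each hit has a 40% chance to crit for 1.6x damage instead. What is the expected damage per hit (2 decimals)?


E[dmg] = base * (1 + crit_chance * (crit_mult - 1))
cc as decimal = 40/100 = 0.4
cm - 1 = 1.6 - 1 = 0.6
Bonus factor = 0.4 * 0.6 = 0.24
Total multiplier = 1 + 0.24 = 1.24
Expected damage = 80 * 1.24 = 99.20

99.20 damage


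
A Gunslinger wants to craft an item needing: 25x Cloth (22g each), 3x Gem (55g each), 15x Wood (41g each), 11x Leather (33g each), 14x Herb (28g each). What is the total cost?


Cost breakdown:
  Cloth: 25 * 22 = 550
  Gem: 3 * 55 = 165
  Wood: 15 * 41 = 615
  Leather: 11 * 33 = 363
  Herb: 14 * 28 = 392
Total = 550 + 165 + 615 + 363 + 392 = 2085

2085 gold


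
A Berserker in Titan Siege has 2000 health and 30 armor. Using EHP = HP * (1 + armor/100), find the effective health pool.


EHP = 2000 * (1 + 30/100)
= 2000 * (1 + 0.3)
= 2000 * 1.3
= 2600.0

2600.0 EHP


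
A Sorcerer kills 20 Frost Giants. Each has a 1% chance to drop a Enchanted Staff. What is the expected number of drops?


Expected drops = kills * (drop_rate / 100)
= 20 * (1 / 100)
= 20 * 0.01
= 0.2

0.2 drops
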